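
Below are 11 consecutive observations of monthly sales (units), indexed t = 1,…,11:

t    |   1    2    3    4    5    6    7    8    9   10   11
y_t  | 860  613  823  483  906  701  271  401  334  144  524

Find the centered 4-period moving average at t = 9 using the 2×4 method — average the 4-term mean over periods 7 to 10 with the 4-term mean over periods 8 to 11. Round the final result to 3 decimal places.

319.125

Sum over 7–10: 271 + 401 + 334 + 144 = 1150
Sum over 8–11: 401 + 334 + 144 + 524 = 1403
CMA at t=9 = (1150 + 1403) / (2·4) = 2553 / 8 = 319.125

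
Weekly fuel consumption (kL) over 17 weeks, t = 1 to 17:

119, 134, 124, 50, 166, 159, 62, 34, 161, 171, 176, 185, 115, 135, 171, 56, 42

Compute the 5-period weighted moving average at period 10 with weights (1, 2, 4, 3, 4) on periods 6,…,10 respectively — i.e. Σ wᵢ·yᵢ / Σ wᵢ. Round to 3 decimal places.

Weighted sum: 1·159 + 2·62 + 4·34 + 3·161 + 4·171 = 159 + 124 + 136 + 483 + 684 = 1586
Weight total: 1 + 2 + 4 + 3 + 4 = 14
WMA = 1586 / 14 = 113.286

113.286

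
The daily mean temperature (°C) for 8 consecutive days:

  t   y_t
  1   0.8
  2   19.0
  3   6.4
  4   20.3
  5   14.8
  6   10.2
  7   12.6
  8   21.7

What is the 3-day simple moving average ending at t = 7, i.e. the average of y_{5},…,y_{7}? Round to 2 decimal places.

Sum of periods 5–7: 14.8 + 10.2 + 12.6 = 37.6
Divide by 3: 37.6 / 3 = 12.53

12.53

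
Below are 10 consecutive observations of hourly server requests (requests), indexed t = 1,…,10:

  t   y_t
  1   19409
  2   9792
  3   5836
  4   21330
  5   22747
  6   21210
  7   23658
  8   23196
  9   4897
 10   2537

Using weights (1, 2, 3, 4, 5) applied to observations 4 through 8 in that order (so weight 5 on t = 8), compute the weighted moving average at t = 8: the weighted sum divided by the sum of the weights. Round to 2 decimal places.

Weighted sum: 1·21330 + 2·22747 + 3·21210 + 4·23658 + 5·23196 = 21330 + 45494 + 63630 + 94632 + 115980 = 341066
Weight total: 1 + 2 + 3 + 4 + 5 = 15
WMA = 341066 / 15 = 22737.73

22737.73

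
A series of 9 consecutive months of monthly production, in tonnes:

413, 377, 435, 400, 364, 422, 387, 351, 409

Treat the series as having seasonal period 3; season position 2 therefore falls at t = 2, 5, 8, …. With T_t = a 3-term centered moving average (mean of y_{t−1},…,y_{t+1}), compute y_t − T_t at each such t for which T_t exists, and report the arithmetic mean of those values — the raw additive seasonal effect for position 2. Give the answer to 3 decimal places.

-31.333

Season position 2 occurs at t = 2, 5, 8 (where T_t is defined).
t=2: T_2 = 408.33333; y_2 − T_2 = 377 − 408.33333 = -31.33333
t=5: T_5 = 395.33333; y_5 − T_5 = 364 − 395.33333 = -31.33333
t=8: T_8 = 382.33333; y_8 − T_8 = 351 − 382.33333 = -31.33333
Mean deviation: (-31.33333 + -31.33333 + -31.33333) / 3 = -31.333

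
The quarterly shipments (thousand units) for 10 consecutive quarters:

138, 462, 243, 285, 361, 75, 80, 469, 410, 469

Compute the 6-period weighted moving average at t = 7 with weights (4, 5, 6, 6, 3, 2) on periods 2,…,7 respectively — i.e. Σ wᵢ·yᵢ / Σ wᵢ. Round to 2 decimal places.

281.69

Weighted sum: 4·462 + 5·243 + 6·285 + 6·361 + 3·75 + 2·80 = 1848 + 1215 + 1710 + 2166 + 225 + 160 = 7324
Weight total: 4 + 5 + 6 + 6 + 3 + 2 = 26
WMA = 7324 / 26 = 281.69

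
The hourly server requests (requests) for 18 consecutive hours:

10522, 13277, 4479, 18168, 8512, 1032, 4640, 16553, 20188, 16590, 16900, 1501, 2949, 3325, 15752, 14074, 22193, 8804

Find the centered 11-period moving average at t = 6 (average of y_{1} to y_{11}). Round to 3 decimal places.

Sum of periods 1–11: 10522 + 13277 + 4479 + 18168 + 8512 + 1032 + 4640 + 16553 + 20188 + 16590 + 16900 = 130861
Divide by 11: 130861 / 11 = 11896.455

11896.455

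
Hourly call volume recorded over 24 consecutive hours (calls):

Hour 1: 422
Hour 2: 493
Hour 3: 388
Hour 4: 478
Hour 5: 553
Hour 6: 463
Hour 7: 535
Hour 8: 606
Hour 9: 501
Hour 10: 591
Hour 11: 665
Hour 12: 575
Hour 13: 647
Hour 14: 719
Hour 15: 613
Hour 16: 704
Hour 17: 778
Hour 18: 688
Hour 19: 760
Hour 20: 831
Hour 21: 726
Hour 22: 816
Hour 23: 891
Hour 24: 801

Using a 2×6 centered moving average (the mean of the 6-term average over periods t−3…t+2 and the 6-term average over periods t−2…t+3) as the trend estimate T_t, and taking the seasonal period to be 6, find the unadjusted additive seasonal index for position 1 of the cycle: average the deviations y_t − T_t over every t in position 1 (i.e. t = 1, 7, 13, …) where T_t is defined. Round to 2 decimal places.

2.78

Season position 1 occurs at t = 7, 13, 19 (where T_t is defined).
t=7: T_7 = 532.0833; y_7 − T_7 = 535 − 532.0833 = 2.9167
t=13: T_13 = 644.4167; y_13 − T_13 = 647 − 644.4167 = 2.5833
t=19: T_19 = 757.1667; y_19 − T_19 = 760 − 757.1667 = 2.8333
Mean deviation: (2.9167 + 2.5833 + 2.8333) / 3 = 2.78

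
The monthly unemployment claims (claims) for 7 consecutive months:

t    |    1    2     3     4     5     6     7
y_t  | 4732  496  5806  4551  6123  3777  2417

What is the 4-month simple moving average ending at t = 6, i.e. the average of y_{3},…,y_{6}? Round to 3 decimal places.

5064.250

Sum of periods 3–6: 5806 + 4551 + 6123 + 3777 = 20257
Divide by 4: 20257 / 4 = 5064.250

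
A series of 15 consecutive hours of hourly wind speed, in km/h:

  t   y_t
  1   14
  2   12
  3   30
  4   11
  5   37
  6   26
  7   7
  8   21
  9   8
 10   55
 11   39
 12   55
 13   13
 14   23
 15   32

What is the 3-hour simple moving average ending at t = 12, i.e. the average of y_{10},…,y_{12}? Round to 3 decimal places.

49.667

Sum of periods 10–12: 55 + 39 + 55 = 149
Divide by 3: 149 / 3 = 49.667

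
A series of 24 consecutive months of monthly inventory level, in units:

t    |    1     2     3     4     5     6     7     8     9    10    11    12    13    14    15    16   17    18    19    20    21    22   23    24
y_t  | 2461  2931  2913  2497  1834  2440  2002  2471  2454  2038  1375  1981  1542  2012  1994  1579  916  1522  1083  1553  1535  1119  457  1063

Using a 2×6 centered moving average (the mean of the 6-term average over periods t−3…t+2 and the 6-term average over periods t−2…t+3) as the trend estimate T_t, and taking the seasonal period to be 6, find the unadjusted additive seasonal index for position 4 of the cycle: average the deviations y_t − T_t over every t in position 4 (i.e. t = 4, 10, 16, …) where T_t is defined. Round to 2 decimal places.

Season position 4 occurs at t = 4, 10, 16 (where T_t is defined).
t=4: T_4 = 2474.4167; y_4 − T_4 = 2497 − 2474.4167 = 22.5833
t=10: T_10 = 2015.1667; y_10 − T_10 = 2038 − 2015.1667 = 22.8333
t=16: T_16 = 1555.9167; y_16 − T_16 = 1579 − 1555.9167 = 23.0833
Mean deviation: (22.5833 + 22.8333 + 23.0833) / 3 = 22.83

22.83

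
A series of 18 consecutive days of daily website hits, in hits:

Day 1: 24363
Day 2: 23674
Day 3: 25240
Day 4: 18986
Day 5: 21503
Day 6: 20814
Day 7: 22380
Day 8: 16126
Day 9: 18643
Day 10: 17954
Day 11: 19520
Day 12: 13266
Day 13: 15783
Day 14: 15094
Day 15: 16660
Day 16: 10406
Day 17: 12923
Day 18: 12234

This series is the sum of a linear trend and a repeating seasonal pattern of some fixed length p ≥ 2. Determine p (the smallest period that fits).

4

First differences y_{t+1} − y_t: -689, 1566, -6254, 2517, -689, 1566, -6254, 2517, -689, 1566, …
The difference pattern repeats every 4 terms and not for any smaller step, so p = 4.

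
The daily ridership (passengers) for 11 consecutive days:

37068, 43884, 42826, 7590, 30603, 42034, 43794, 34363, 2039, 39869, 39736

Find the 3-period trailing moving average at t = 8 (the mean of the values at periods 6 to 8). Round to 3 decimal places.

40063.667

Sum of periods 6–8: 42034 + 43794 + 34363 = 120191
Divide by 3: 120191 / 3 = 40063.667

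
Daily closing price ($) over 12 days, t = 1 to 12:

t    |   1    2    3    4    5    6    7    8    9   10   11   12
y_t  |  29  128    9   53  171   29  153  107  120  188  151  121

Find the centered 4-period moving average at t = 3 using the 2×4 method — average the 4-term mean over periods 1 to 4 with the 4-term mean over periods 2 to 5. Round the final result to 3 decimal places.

Sum over 1–4: 29 + 128 + 9 + 53 = 219
Sum over 2–5: 128 + 9 + 53 + 171 = 361
CMA at t=3 = (219 + 361) / (2·4) = 580 / 8 = 72.500

72.500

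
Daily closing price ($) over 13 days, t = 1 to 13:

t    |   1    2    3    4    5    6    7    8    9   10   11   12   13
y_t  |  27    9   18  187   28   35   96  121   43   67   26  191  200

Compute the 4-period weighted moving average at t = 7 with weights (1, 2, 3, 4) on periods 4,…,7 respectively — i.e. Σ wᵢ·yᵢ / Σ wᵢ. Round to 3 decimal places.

73.200

Weighted sum: 1·187 + 2·28 + 3·35 + 4·96 = 187 + 56 + 105 + 384 = 732
Weight total: 1 + 2 + 3 + 4 = 10
WMA = 732 / 10 = 73.200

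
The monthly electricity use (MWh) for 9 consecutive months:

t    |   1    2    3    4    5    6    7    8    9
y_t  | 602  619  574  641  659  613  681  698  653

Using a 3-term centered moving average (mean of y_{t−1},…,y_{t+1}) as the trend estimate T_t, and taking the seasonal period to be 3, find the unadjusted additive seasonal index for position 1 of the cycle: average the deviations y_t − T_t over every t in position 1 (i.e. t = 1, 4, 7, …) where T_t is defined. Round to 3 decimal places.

16.667

Season position 1 occurs at t = 4, 7 (where T_t is defined).
t=4: T_4 = 624.66667; y_4 − T_4 = 641 − 624.66667 = 16.33333
t=7: T_7 = 664.00000; y_7 − T_7 = 681 − 664.00000 = 17.00000
Mean deviation: (16.33333 + 17.00000) / 2 = 16.667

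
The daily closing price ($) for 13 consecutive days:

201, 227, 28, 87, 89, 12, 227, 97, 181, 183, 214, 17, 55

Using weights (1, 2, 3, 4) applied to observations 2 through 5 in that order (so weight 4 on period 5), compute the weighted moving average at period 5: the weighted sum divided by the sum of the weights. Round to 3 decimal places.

Weighted sum: 1·227 + 2·28 + 3·87 + 4·89 = 227 + 56 + 261 + 356 = 900
Weight total: 1 + 2 + 3 + 4 = 10
WMA = 900 / 10 = 90.000

90.000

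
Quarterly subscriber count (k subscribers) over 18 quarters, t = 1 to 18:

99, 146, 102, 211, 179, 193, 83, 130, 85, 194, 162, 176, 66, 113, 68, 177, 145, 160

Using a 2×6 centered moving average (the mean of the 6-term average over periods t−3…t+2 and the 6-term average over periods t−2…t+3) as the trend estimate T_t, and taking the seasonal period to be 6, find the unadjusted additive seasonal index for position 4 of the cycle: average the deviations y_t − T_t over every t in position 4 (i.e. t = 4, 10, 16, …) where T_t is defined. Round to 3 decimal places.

Season position 4 occurs at t = 4, 10 (where T_t is defined).
t=4: T_4 = 153.66667; y_4 − T_4 = 211 − 153.66667 = 57.33333
t=10: T_10 = 136.91667; y_10 − T_10 = 194 − 136.91667 = 57.08333
Mean deviation: (57.33333 + 57.08333) / 2 = 57.208

57.208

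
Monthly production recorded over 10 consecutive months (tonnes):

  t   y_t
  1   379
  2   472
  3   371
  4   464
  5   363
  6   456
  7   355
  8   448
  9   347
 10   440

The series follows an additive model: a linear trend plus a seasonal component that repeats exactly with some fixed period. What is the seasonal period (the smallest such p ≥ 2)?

First differences y_{t+1} − y_t: 93, -101, 93, -101, 93, -101, …
The difference pattern repeats every 2 terms and not for any smaller step, so p = 2.

2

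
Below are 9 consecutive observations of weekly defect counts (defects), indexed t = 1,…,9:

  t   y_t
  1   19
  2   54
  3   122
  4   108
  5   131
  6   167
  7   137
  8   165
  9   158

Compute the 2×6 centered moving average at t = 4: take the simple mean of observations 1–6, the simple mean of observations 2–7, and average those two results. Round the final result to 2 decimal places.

Sum over 1–6: 19 + 54 + 122 + 108 + 131 + 167 = 601
Sum over 2–7: 54 + 122 + 108 + 131 + 167 + 137 = 719
CMA at t=4 = (601 + 719) / (2·6) = 1320 / 12 = 110.00

110.00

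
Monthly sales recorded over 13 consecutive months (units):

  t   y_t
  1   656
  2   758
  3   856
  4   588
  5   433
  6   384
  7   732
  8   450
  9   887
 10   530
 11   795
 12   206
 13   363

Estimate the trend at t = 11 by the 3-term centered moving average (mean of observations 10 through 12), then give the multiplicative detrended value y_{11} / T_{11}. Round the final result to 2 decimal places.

1.56

Trend T_11 = (530 + 795 + 206) / 3 = 1531/3 = 510.3333
Ratio to trend: 795 / 510.3333 = 1.56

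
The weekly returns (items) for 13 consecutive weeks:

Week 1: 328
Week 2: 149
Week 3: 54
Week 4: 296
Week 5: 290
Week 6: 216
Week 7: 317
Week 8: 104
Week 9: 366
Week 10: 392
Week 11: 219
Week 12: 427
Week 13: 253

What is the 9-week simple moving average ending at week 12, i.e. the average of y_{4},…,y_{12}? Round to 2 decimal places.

Sum of periods 4–12: 296 + 290 + 216 + 317 + 104 + 366 + 392 + 219 + 427 = 2627
Divide by 9: 2627 / 9 = 291.89

291.89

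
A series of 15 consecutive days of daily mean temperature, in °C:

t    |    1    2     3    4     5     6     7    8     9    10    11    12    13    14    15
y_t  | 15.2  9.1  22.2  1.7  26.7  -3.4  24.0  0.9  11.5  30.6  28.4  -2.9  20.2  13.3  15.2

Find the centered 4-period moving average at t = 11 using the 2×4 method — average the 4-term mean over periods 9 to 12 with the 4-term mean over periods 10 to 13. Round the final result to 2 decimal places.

Sum over 9–12: 11.5 + 30.6 + 28.4 + (-2.9) = 67.6
Sum over 10–13: 30.6 + 28.4 + (-2.9) + 20.2 = 76.3
CMA at t=11 = (67.6 + 76.3) / (2·4) = 143.9 / 8 = 17.99

17.99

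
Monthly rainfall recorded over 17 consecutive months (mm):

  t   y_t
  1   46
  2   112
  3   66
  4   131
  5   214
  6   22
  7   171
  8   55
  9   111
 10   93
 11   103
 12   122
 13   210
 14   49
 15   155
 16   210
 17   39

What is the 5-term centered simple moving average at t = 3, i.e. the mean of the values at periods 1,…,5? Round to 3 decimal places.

Sum of periods 1–5: 46 + 112 + 66 + 131 + 214 = 569
Divide by 5: 569 / 5 = 113.800

113.800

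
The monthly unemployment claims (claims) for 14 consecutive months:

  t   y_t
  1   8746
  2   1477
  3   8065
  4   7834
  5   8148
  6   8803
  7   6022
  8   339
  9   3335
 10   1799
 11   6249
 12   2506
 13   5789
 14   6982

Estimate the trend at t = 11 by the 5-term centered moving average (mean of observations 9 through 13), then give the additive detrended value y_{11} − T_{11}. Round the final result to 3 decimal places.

Trend T_11 = (3335 + 1799 + 6249 + 2506 + 5789) / 5 = 19678/5 = 3935.60000
Detrended value: 6249 − 3935.60000 = 2313.400

2313.400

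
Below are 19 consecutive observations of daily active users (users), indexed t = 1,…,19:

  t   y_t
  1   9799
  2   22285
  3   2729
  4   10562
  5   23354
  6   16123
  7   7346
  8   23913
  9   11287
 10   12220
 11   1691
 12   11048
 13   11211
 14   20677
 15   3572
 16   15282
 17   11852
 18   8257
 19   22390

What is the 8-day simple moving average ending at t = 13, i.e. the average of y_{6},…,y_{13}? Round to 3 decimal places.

Sum of periods 6–13: 16123 + 7346 + 23913 + 11287 + 12220 + 1691 + 11048 + 11211 = 94839
Divide by 8: 94839 / 8 = 11854.875

11854.875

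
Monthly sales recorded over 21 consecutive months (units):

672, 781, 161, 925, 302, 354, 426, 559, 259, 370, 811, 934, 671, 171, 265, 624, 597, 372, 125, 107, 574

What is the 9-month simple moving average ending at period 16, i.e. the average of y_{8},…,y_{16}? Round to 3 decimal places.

Sum of periods 8–16: 559 + 259 + 370 + 811 + 934 + 671 + 171 + 265 + 624 = 4664
Divide by 9: 4664 / 9 = 518.222

518.222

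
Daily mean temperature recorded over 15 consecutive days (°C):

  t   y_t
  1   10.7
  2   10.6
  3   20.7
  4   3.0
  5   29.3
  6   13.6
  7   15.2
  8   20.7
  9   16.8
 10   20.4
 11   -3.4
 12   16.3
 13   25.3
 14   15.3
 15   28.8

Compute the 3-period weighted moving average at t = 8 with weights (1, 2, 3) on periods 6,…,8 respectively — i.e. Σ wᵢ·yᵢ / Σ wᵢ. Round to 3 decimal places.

17.683

Weighted sum: 1·13.6 + 2·15.2 + 3·20.7 = 13.6 + 30.4 + 62.1 = 106.1
Weight total: 1 + 2 + 3 = 6
WMA = 106.1 / 6 = 17.683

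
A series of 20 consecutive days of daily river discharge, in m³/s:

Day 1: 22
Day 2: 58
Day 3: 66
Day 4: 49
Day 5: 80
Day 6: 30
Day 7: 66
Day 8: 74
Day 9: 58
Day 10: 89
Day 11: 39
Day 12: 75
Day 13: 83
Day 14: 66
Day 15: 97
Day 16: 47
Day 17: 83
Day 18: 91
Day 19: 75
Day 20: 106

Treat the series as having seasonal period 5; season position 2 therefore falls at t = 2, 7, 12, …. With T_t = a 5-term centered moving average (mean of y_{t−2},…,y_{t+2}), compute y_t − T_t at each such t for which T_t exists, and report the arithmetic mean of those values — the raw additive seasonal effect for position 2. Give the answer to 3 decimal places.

4.467

Season position 2 occurs at t = 7, 12, 17 (where T_t is defined).
t=7: T_7 = 61.60000; y_7 − T_7 = 66 − 61.60000 = 4.40000
t=12: T_12 = 70.40000; y_12 − T_12 = 75 − 70.40000 = 4.60000
t=17: T_17 = 78.60000; y_17 − T_17 = 83 − 78.60000 = 4.40000
Mean deviation: (4.40000 + 4.60000 + 4.40000) / 3 = 4.467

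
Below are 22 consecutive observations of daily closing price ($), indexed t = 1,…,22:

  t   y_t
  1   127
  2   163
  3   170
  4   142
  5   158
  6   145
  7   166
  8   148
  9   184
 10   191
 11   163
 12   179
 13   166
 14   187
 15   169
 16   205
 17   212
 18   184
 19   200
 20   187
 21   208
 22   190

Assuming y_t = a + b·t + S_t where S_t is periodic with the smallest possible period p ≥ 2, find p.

First differences y_{t+1} − y_t: 36, 7, -28, 16, -13, 21, -18, 36, 7, -28, 16, -13, 21, -18, 36, 7, …
The difference pattern repeats every 7 terms and not for any smaller step, so p = 7.

7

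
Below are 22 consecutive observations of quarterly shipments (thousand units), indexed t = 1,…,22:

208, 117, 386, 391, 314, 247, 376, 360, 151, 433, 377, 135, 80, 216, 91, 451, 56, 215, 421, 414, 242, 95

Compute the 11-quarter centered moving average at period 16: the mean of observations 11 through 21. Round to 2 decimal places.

Sum of periods 11–21: 377 + 135 + 80 + 216 + 91 + 451 + 56 + 215 + 421 + 414 + 242 = 2698
Divide by 11: 2698 / 11 = 245.27

245.27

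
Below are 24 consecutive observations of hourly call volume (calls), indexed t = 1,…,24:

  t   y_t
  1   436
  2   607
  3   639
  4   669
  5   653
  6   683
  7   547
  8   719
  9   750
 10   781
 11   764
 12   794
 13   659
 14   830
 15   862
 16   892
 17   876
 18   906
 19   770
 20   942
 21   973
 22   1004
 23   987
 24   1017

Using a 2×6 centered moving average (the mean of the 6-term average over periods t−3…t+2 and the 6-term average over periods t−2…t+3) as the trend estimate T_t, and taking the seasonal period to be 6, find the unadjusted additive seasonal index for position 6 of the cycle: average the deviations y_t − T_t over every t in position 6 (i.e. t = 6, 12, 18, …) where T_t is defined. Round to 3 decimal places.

Season position 6 occurs at t = 6, 12, 18 (where T_t is defined).
t=6: T_6 = 660.91667; y_6 − T_6 = 683 − 660.91667 = 22.08333
t=12: T_12 = 772.33333; y_12 − T_12 = 794 − 772.33333 = 21.66667
t=18: T_18 = 883.91667; y_18 − T_18 = 906 − 883.91667 = 22.08333
Mean deviation: (22.08333 + 21.66667 + 22.08333) / 3 = 21.944

21.944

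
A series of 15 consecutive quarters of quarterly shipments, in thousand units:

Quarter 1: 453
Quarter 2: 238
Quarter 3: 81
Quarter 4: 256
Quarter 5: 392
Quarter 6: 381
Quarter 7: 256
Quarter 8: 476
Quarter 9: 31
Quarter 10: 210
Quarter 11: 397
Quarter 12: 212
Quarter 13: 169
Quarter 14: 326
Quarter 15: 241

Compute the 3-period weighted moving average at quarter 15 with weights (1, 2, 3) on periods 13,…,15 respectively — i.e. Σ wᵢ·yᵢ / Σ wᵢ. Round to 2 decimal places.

Weighted sum: 1·169 + 2·326 + 3·241 = 169 + 652 + 723 = 1544
Weight total: 1 + 2 + 3 = 6
WMA = 1544 / 6 = 257.33

257.33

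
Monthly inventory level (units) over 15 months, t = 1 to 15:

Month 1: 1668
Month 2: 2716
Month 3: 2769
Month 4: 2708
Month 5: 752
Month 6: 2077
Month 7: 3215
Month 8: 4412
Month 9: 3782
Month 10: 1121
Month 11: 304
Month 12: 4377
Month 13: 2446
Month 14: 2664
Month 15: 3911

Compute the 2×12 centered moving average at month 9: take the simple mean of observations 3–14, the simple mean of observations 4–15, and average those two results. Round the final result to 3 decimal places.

2599.833

Sum over 3–14: 2769 + 2708 + 752 + 2077 + 3215 + 4412 + 3782 + 1121 + 304 + 4377 + 2446 + 2664 = 30627
Sum over 4–15: 2708 + 752 + 2077 + 3215 + 4412 + 3782 + 1121 + 304 + 4377 + 2446 + 2664 + 3911 = 31769
CMA at t=9 = (30627 + 31769) / (2·12) = 62396 / 24 = 2599.833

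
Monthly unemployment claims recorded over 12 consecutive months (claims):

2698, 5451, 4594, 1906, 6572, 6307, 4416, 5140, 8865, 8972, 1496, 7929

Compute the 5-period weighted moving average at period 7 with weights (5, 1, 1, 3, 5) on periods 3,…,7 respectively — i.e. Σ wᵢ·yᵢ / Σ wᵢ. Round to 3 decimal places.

4829.933

Weighted sum: 5·4594 + 1·1906 + 1·6572 + 3·6307 + 5·4416 = 22970 + 1906 + 6572 + 18921 + 22080 = 72449
Weight total: 5 + 1 + 1 + 3 + 5 = 15
WMA = 72449 / 15 = 4829.933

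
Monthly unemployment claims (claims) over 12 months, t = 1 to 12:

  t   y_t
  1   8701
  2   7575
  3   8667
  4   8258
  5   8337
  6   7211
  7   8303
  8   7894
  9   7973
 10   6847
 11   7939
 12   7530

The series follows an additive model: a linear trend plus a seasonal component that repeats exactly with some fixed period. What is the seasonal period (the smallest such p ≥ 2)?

4

First differences y_{t+1} − y_t: -1126, 1092, -409, 79, -1126, 1092, -409, 79, -1126, 1092, …
The difference pattern repeats every 4 terms and not for any smaller step, so p = 4.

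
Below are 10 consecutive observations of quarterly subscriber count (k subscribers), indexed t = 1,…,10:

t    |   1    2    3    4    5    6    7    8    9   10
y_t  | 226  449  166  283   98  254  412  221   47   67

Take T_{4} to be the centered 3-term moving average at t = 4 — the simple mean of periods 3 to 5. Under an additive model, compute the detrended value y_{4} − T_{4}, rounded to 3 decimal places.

100.667

Trend T_4 = (166 + 283 + 98) / 3 = 547/3 = 182.33333
Detrended value: 283 − 182.33333 = 100.667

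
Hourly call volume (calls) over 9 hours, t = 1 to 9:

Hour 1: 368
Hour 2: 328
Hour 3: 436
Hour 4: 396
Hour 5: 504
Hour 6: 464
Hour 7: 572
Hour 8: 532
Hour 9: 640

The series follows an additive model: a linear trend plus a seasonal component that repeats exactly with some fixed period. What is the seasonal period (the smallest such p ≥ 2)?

First differences y_{t+1} − y_t: -40, 108, -40, 108, -40, 108, …
The difference pattern repeats every 2 terms and not for any smaller step, so p = 2.

2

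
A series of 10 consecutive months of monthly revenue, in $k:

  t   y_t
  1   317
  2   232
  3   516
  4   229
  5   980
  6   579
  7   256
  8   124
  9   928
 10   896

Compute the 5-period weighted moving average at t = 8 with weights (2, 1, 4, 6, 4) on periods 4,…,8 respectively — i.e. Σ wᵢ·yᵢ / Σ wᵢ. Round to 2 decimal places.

340.35

Weighted sum: 2·229 + 1·980 + 4·579 + 6·256 + 4·124 = 458 + 980 + 2316 + 1536 + 496 = 5786
Weight total: 2 + 1 + 4 + 6 + 4 = 17
WMA = 5786 / 17 = 340.35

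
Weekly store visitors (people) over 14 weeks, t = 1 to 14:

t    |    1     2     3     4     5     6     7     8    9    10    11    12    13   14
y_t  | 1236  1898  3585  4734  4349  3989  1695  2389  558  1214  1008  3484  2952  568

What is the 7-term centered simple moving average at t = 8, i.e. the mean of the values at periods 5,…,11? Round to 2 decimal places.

Sum of periods 5–11: 4349 + 3989 + 1695 + 2389 + 558 + 1214 + 1008 = 15202
Divide by 7: 15202 / 7 = 2171.71

2171.71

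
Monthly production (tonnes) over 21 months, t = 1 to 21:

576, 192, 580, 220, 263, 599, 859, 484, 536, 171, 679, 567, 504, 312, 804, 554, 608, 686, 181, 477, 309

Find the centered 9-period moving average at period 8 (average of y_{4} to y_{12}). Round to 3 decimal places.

Sum of periods 4–12: 220 + 263 + 599 + 859 + 484 + 536 + 171 + 679 + 567 = 4378
Divide by 9: 4378 / 9 = 486.444

486.444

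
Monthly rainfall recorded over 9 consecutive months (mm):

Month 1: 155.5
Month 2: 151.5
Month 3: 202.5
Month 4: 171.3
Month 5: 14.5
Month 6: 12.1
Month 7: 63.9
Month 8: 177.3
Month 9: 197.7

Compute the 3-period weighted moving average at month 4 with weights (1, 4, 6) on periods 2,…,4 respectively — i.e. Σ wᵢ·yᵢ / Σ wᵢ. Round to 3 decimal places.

Weighted sum: 1·151.5 + 4·202.5 + 6·171.3 = 151.5 + 810.0 + 1027.8 = 1989.3
Weight total: 1 + 4 + 6 = 11
WMA = 1989.3 / 11 = 180.845

180.845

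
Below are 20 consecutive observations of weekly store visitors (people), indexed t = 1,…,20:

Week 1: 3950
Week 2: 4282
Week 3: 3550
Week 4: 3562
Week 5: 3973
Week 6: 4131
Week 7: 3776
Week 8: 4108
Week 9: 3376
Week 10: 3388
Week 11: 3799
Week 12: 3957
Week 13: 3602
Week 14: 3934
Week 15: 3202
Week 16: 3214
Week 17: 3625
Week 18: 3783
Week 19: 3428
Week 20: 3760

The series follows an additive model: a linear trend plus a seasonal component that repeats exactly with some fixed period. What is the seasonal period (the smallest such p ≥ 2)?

First differences y_{t+1} − y_t: 332, -732, 12, 411, 158, -355, 332, -732, 12, 411, 158, -355, 332, -732, …
The difference pattern repeats every 6 terms and not for any smaller step, so p = 6.

6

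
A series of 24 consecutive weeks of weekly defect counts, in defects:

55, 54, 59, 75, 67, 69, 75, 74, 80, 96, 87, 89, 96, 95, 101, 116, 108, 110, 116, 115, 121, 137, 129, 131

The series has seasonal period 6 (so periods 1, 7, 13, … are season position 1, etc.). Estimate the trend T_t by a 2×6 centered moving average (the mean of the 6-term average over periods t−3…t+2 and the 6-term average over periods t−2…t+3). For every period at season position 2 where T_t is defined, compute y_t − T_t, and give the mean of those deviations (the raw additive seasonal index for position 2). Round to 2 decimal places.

Season position 2 occurs at t = 8, 14, 20 (where T_t is defined).
t=8: T_8 = 78.5000; y_8 − T_8 = 74 − 78.5000 = -4.5000
t=14: T_14 = 99.0833; y_14 − T_14 = 95 − 99.0833 = -4.0833
t=20: T_20 = 119.5833; y_20 − T_20 = 115 − 119.5833 = -4.5833
Mean deviation: (-4.5000 + -4.0833 + -4.5833) / 3 = -4.39

-4.39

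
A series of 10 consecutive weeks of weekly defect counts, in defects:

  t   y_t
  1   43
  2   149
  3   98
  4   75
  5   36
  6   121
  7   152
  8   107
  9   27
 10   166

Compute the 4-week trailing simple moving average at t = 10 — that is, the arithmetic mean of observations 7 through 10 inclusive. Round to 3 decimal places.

113.000

Sum of periods 7–10: 152 + 107 + 27 + 166 = 452
Divide by 4: 452 / 4 = 113.000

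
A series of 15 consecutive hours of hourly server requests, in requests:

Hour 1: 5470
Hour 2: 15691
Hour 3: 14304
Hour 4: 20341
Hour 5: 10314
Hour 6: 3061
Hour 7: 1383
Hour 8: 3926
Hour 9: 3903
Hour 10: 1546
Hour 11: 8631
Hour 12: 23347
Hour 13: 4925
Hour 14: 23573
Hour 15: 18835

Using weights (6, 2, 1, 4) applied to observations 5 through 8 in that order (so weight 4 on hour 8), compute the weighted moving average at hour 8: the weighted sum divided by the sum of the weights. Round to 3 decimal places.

6545.615

Weighted sum: 6·10314 + 2·3061 + 1·1383 + 4·3926 = 61884 + 6122 + 1383 + 15704 = 85093
Weight total: 6 + 2 + 1 + 4 = 13
WMA = 85093 / 13 = 6545.615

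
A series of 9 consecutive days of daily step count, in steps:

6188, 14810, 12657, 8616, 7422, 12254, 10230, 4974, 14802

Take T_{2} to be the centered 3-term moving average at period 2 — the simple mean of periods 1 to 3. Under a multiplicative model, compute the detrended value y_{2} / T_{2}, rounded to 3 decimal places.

1.320

Trend T_2 = (6188 + 14810 + 12657) / 3 = 33655/3 = 11218.33333
Ratio to trend: 14810 / 11218.33333 = 1.320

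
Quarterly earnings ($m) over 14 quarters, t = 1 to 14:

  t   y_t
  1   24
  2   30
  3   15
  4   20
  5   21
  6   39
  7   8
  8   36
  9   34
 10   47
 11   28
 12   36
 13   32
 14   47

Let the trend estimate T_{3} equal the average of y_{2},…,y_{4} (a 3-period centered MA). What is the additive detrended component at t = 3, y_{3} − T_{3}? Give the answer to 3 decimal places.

Trend T_3 = (30 + 15 + 20) / 3 = 65/3 = 21.66667
Detrended value: 15 − 21.66667 = -6.667

-6.667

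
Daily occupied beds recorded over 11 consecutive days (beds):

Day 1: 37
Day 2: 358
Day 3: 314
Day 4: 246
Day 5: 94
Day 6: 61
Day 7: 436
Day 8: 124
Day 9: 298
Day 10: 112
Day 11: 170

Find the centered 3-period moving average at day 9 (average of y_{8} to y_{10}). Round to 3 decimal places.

Sum of periods 8–10: 124 + 298 + 112 = 534
Divide by 3: 534 / 3 = 178.000

178.000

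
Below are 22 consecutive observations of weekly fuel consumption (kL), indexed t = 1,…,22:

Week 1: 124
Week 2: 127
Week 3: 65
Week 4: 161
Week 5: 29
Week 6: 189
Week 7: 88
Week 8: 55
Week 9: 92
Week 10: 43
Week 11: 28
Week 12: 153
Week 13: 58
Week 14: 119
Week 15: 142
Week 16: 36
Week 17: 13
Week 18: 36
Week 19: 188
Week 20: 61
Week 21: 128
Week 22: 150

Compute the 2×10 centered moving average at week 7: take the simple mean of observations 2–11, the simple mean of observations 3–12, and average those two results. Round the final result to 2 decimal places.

Sum over 2–11: 127 + 65 + 161 + 29 + 189 + 88 + 55 + 92 + 43 + 28 = 877
Sum over 3–12: 65 + 161 + 29 + 189 + 88 + 55 + 92 + 43 + 28 + 153 = 903
CMA at t=7 = (877 + 903) / (2·10) = 1780 / 20 = 89.00

89.00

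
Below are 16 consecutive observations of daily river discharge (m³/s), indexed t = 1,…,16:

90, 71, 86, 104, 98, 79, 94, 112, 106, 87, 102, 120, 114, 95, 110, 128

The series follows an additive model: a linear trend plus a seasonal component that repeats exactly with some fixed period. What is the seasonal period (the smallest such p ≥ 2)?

4

First differences y_{t+1} − y_t: -19, 15, 18, -6, -19, 15, 18, -6, -19, 15, …
The difference pattern repeats every 4 terms and not for any smaller step, so p = 4.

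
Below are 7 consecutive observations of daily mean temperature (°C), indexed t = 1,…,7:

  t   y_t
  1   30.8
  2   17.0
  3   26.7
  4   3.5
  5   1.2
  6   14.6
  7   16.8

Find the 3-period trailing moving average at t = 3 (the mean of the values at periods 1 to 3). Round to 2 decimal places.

24.83

Sum of periods 1–3: 30.8 + 17.0 + 26.7 = 74.5
Divide by 3: 74.5 / 3 = 24.83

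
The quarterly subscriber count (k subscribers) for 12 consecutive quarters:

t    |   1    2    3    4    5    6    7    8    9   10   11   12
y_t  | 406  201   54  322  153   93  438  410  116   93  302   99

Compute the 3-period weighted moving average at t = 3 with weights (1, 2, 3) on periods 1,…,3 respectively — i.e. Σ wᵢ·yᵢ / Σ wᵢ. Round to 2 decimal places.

Weighted sum: 1·406 + 2·201 + 3·54 = 406 + 402 + 162 = 970
Weight total: 1 + 2 + 3 = 6
WMA = 970 / 6 = 161.67

161.67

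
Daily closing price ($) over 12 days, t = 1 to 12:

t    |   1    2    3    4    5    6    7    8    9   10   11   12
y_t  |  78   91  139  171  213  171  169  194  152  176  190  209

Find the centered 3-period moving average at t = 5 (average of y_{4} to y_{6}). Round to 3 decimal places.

185.000

Sum of periods 4–6: 171 + 213 + 171 = 555
Divide by 3: 555 / 3 = 185.000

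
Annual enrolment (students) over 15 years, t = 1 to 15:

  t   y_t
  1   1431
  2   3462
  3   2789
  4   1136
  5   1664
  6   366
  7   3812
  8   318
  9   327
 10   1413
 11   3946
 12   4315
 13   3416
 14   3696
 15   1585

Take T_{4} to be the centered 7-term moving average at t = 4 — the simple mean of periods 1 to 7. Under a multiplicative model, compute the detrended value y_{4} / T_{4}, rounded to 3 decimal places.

Trend T_4 = (1431 + 3462 + 2789 + 1136 + 1664 + 366 + 3812) / 7 = 14660/7 = 2094.28571
Ratio to trend: 1136 / 2094.28571 = 0.542

0.542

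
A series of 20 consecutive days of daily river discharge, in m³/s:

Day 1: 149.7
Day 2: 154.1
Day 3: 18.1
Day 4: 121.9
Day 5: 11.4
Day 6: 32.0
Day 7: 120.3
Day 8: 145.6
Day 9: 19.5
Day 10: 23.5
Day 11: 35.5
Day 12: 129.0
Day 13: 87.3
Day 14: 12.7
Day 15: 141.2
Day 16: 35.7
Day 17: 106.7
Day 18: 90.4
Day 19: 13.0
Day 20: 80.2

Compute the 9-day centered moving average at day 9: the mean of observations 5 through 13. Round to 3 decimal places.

Sum of periods 5–13: 11.4 + 32.0 + 120.3 + 145.6 + 19.5 + 23.5 + 35.5 + 129.0 + 87.3 = 604.1
Divide by 9: 604.1 / 9 = 67.122

67.122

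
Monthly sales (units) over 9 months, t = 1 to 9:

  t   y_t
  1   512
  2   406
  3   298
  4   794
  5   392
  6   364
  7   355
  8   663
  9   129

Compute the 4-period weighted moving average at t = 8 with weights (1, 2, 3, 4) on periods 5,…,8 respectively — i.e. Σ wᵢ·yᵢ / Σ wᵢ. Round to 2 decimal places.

483.70

Weighted sum: 1·392 + 2·364 + 3·355 + 4·663 = 392 + 728 + 1065 + 2652 = 4837
Weight total: 1 + 2 + 3 + 4 = 10
WMA = 4837 / 10 = 483.70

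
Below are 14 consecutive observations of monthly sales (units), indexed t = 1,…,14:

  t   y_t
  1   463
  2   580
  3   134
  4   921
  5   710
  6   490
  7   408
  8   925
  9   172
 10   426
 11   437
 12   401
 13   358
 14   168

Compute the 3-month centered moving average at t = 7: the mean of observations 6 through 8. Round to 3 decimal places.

Sum of periods 6–8: 490 + 408 + 925 = 1823
Divide by 3: 1823 / 3 = 607.667

607.667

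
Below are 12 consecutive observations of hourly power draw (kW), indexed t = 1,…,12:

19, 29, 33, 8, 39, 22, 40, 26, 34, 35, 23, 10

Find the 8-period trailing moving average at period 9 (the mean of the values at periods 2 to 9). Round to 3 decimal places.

Sum of periods 2–9: 29 + 33 + 8 + 39 + 22 + 40 + 26 + 34 = 231
Divide by 8: 231 / 8 = 28.875

28.875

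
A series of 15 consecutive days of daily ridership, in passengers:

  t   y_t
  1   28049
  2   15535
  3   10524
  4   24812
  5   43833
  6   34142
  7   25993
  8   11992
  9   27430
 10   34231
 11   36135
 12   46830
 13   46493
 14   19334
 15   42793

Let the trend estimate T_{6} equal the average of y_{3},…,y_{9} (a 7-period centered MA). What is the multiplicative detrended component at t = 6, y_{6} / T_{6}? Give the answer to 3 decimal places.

1.337

Trend T_6 = (10524 + 24812 + 43833 + 34142 + 25993 + 11992 + 27430) / 7 = 178726/7 = 25532.28571
Ratio to trend: 34142 / 25532.28571 = 1.337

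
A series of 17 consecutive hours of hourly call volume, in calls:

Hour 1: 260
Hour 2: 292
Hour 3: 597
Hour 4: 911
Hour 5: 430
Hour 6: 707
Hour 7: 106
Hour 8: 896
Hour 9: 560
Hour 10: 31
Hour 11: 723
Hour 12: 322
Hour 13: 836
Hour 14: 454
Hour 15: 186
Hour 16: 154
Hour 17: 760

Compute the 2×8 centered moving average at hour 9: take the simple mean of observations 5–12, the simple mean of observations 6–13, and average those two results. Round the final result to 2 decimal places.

497.25

Sum over 5–12: 430 + 707 + 106 + 896 + 560 + 31 + 723 + 322 = 3775
Sum over 6–13: 707 + 106 + 896 + 560 + 31 + 723 + 322 + 836 = 4181
CMA at t=9 = (3775 + 4181) / (2·8) = 7956 / 16 = 497.25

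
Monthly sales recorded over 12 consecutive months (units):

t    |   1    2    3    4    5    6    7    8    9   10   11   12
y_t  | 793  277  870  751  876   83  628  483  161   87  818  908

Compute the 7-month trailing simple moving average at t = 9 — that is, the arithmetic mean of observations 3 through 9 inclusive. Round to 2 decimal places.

Sum of periods 3–9: 870 + 751 + 876 + 83 + 628 + 483 + 161 = 3852
Divide by 7: 3852 / 7 = 550.29

550.29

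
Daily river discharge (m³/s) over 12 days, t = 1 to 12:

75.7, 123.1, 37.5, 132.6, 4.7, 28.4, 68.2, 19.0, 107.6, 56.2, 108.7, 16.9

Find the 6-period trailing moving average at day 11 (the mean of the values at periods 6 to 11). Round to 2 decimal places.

64.68

Sum of periods 6–11: 28.4 + 68.2 + 19.0 + 107.6 + 56.2 + 108.7 = 388.1
Divide by 6: 388.1 / 6 = 64.68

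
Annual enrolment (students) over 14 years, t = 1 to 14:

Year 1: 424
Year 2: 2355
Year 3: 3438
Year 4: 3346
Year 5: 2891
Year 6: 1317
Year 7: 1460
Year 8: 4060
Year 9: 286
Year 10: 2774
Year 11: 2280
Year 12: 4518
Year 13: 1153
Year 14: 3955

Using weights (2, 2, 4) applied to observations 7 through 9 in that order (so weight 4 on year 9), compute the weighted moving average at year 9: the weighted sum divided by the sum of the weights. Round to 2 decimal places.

1523.00

Weighted sum: 2·1460 + 2·4060 + 4·286 = 2920 + 8120 + 1144 = 12184
Weight total: 2 + 2 + 4 = 8
WMA = 12184 / 8 = 1523.00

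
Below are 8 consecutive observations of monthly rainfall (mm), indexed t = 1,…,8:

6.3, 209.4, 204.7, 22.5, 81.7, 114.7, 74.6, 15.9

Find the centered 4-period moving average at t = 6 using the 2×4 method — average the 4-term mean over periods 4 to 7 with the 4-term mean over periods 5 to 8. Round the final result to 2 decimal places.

72.55

Sum over 4–7: 22.5 + 81.7 + 114.7 + 74.6 = 293.5
Sum over 5–8: 81.7 + 114.7 + 74.6 + 15.9 = 286.9
CMA at t=6 = (293.5 + 286.9) / (2·4) = 580.4 / 8 = 72.55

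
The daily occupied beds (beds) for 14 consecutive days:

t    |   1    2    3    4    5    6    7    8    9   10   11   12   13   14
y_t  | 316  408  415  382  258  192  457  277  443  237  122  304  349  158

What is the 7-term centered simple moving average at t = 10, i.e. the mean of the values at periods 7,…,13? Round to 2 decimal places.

312.71

Sum of periods 7–13: 457 + 277 + 443 + 237 + 122 + 304 + 349 = 2189
Divide by 7: 2189 / 7 = 312.71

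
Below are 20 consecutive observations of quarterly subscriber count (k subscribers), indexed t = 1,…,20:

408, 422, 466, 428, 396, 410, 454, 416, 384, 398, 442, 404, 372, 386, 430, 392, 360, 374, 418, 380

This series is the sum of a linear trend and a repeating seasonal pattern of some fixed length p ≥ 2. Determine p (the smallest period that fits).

4

First differences y_{t+1} − y_t: 14, 44, -38, -32, 14, 44, -38, -32, 14, 44, …
The difference pattern repeats every 4 terms and not for any smaller step, so p = 4.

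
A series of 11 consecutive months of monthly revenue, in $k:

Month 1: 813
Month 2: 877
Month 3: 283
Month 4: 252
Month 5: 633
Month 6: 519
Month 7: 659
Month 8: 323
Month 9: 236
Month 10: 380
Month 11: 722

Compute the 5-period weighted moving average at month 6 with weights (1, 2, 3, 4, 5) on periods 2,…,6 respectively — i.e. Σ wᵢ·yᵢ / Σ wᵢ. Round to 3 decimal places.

488.400

Weighted sum: 1·877 + 2·283 + 3·252 + 4·633 + 5·519 = 877 + 566 + 756 + 2532 + 2595 = 7326
Weight total: 1 + 2 + 3 + 4 + 5 = 15
WMA = 7326 / 15 = 488.400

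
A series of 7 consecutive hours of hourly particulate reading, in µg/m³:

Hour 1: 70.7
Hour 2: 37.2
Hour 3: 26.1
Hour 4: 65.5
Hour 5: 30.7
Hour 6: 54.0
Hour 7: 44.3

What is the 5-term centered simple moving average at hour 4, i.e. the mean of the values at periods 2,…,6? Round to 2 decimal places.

Sum of periods 2–6: 37.2 + 26.1 + 65.5 + 30.7 + 54.0 = 213.5
Divide by 5: 213.5 / 5 = 42.70

42.70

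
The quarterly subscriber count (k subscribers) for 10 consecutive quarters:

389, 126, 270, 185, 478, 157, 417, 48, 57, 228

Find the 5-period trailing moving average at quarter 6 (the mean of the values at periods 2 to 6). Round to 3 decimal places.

Sum of periods 2–6: 126 + 270 + 185 + 478 + 157 = 1216
Divide by 5: 1216 / 5 = 243.200

243.200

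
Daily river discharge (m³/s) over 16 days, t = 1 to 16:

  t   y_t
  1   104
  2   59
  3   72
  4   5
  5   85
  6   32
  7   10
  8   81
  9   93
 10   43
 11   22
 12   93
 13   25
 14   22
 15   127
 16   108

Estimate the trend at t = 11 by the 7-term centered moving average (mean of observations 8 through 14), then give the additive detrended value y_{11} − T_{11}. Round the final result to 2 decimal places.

-32.14

Trend T_11 = (81 + 93 + 43 + 22 + 93 + 25 + 22) / 7 = 379/7 = 54.1429
Detrended value: 22 − 54.1429 = -32.14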